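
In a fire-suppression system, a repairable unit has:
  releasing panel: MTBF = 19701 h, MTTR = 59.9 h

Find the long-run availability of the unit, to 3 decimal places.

A(releasing panel) = MTBF/(MTBF+MTTR) = 19701/(19701+59.9) = 0.997

0.997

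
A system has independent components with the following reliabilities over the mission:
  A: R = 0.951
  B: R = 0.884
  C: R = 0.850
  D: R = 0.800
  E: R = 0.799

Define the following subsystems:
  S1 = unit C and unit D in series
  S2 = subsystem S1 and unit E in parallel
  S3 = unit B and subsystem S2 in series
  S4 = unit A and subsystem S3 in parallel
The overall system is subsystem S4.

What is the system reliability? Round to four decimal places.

0.9915

Series (C and D): 0.850000 × 0.800000 = 0.680000
Parallel ([0.680000] and E): 1 − (1 − 0.680000)(1 − 0.799000) = 0.935680
Series (B and [0.935680]): 0.884000 × 0.935680 = 0.827141
Parallel (A and [0.827141]): 1 − (1 − 0.951000)(1 − 0.827141) = 0.9915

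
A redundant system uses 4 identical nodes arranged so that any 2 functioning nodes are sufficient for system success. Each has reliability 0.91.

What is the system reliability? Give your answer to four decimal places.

0.9973

R = Σ_{i=2}^{4} C(4,i) p^i (1−p)^{4−i} with p = 0.91
C(4,2)·0.91^2·0.09^2 = 0.040246
C(4,3)·0.91^3·0.09^1 = 0.271286
C(4,4)·0.91^4·0.09^0 = 0.685750
Sum = 0.9973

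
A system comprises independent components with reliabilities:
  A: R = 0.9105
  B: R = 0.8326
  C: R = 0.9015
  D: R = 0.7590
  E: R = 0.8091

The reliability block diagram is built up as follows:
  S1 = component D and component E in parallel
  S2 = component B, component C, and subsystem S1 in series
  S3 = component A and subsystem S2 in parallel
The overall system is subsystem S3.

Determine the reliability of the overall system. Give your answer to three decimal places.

0.975

Parallel (D and E): 1 − (1 − 0.75900)(1 − 0.80910) = 0.95399
Series (B, C, and [0.95399]): 0.83260 × 0.90150 × 0.95399 = 0.71605
Parallel (A and [0.71605]): 1 − (1 − 0.91050)(1 − 0.71605) = 0.975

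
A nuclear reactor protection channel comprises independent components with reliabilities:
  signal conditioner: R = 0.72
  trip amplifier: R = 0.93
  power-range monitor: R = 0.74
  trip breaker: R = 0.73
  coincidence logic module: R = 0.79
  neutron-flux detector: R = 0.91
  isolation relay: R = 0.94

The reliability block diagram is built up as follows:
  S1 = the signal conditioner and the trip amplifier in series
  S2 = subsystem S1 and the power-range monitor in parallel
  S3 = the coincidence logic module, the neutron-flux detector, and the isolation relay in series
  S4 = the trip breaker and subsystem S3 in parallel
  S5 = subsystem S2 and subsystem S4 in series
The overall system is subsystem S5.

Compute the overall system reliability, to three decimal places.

Series (signal conditioner and trip amplifier): 0.72000 × 0.93000 = 0.66960
Parallel ([0.66960] and power-range monitor): 1 − (1 − 0.66960)(1 − 0.74000) = 0.91410
Series (coincidence logic module, neutron-flux detector, and isolation relay): 0.79000 × 0.91000 × 0.94000 = 0.67577
Parallel (trip breaker and [0.67577]): 1 − (1 − 0.73000)(1 − 0.67577) = 0.91246
Series ([0.91410] and [0.91246]): 0.91410 × 0.91246 = 0.834

0.834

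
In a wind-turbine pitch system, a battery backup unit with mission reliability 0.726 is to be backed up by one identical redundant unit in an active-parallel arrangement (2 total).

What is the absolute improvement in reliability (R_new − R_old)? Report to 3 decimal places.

0.199

R_before = 0.726
R_after = 1 − (1 − 0.726)^2 = 0.925
ΔR = 0.925 − 0.726 = 0.199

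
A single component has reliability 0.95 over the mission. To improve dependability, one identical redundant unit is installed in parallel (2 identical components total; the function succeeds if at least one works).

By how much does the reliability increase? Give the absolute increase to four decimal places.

0.0475

R_before = 0.95
R_after = 1 − (1 − 0.95)^2 = 0.9975
ΔR = 0.9975 − 0.95 = 0.0475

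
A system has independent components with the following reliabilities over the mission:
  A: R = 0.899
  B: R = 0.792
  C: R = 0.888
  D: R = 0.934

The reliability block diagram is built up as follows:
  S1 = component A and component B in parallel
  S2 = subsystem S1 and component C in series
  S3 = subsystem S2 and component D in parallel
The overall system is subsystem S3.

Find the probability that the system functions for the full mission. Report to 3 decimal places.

0.991

Parallel (A and B): 1 − (1 − 0.89900)(1 − 0.79200) = 0.97899
Series ([0.97899] and C): 0.97899 × 0.88800 = 0.86934
Parallel ([0.86934] and D): 1 − (1 − 0.86934)(1 − 0.93400) = 0.991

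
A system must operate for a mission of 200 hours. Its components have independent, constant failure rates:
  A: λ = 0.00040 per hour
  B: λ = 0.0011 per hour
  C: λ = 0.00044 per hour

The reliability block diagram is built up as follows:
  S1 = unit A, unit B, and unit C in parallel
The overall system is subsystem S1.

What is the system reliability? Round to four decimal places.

0.9987

R(A) = exp(−0.00040 × 200) = 0.923116
R(B) = exp(−0.0011 × 200) = 0.802519
R(C) = exp(−0.00044 × 200) = 0.915761
Parallel (A, B, and C): 1 − (1 − 0.923116)(1 − 0.802519)(1 − 0.915761) = 0.9987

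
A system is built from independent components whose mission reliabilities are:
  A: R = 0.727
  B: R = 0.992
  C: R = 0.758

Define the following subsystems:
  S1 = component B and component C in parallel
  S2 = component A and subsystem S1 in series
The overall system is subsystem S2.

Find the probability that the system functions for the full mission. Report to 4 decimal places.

0.7256

Parallel (B and C): 1 − (1 − 0.992000)(1 − 0.758000) = 0.998064
Series (A and [0.998064]): 0.727000 × 0.998064 = 0.7256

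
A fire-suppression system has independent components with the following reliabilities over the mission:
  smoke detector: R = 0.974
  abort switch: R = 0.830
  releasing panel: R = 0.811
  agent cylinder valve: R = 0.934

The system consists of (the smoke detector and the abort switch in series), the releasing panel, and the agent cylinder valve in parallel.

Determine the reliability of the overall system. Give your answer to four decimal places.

Series (smoke detector and abort switch): 0.974000 × 0.830000 = 0.808420
Parallel ([0.808420], releasing panel, and agent cylinder valve): 1 − (1 − 0.808420)(1 − 0.811000)(1 − 0.934000) = 0.9976

0.9976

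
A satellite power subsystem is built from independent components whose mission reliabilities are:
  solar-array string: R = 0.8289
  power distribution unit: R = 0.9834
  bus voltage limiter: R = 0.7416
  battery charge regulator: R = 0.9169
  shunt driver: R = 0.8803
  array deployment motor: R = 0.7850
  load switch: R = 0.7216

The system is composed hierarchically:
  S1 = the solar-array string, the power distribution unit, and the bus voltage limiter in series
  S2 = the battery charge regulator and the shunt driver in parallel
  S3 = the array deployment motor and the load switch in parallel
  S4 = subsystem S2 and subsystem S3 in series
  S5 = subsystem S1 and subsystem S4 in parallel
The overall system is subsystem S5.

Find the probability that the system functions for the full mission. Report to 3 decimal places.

0.973

Series (solar-array string, power distribution unit, and bus voltage limiter): 0.82890 × 0.98340 × 0.74160 = 0.60451
Parallel (battery charge regulator and shunt driver): 1 − (1 − 0.91690)(1 − 0.88030) = 0.99005
Parallel (array deployment motor and load switch): 1 − (1 − 0.78500)(1 − 0.72160) = 0.94014
Series ([0.99005] and [0.94014]): 0.99005 × 0.94014 = 0.93079
Parallel ([0.60451] and [0.93079]): 1 − (1 − 0.60451)(1 − 0.93079) = 0.973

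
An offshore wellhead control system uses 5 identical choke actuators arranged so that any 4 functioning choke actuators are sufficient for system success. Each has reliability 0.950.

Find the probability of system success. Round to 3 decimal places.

0.977

R = Σ_{i=4}^{5} C(5,i) p^i (1−p)^{5−i} with p = 0.950
C(5,4)·0.950^4·0.050^1 = 0.20363
C(5,5)·0.950^5·0.050^0 = 0.77378
Sum = 0.977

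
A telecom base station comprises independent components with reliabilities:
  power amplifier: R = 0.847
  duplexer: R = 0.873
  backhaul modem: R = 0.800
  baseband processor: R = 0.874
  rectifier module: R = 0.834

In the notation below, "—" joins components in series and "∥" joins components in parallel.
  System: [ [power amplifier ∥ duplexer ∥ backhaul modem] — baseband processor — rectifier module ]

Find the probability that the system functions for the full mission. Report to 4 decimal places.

Parallel (power amplifier, duplexer, and backhaul modem): 1 − (1 − 0.847000)(1 − 0.873000)(1 − 0.800000) = 0.996114
Series ([0.996114], baseband processor, and rectifier module): 0.996114 × 0.874000 × 0.834000 = 0.7261

0.7261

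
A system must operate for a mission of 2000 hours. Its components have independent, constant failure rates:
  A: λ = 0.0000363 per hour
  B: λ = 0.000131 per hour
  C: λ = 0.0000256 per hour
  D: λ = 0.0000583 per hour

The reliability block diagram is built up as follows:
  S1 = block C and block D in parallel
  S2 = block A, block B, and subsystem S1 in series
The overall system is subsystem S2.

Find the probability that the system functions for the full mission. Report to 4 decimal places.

R(A) = exp(−0.0000363 × 2000) = 0.929973
R(B) = exp(−0.000131 × 2000) = 0.769511
R(C) = exp(−0.0000256 × 2000) = 0.950089
R(D) = exp(−0.0000583 × 2000) = 0.889941
Parallel (C and D): 1 − (1 − 0.950089)(1 − 0.889941) = 0.994507
Series (A, B, and [0.994507]): 0.929973 × 0.769511 × 0.994507 = 0.7117

0.7117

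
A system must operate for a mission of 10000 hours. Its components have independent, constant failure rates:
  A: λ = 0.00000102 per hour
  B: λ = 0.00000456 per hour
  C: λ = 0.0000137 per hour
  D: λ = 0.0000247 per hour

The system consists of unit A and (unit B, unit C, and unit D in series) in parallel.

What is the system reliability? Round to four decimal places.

R(A) = exp(−0.00000102 × 10000) = 0.989852
R(B) = exp(−0.00000456 × 10000) = 0.955424
R(C) = exp(−0.0000137 × 10000) = 0.871970
R(D) = exp(−0.0000247 × 10000) = 0.781141
Series (B, C, and D): 0.955424 × 0.871970 × 0.781141 = 0.650769
Parallel (A and [0.650769]): 1 − (1 − 0.989852)(1 − 0.650769) = 0.9965

0.9965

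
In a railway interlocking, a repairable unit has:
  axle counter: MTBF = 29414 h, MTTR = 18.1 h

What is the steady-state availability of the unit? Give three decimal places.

0.999

A(axle counter) = MTBF/(MTBF+MTTR) = 29414/(29414+18.1) = 0.999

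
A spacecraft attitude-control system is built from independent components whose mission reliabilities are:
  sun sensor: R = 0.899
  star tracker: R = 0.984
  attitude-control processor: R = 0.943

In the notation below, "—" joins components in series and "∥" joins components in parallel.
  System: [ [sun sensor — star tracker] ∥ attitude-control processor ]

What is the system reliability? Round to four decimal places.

Series (sun sensor and star tracker): 0.899000 × 0.984000 = 0.884616
Parallel ([0.884616] and attitude-control processor): 1 − (1 − 0.884616)(1 − 0.943000) = 0.9934

0.9934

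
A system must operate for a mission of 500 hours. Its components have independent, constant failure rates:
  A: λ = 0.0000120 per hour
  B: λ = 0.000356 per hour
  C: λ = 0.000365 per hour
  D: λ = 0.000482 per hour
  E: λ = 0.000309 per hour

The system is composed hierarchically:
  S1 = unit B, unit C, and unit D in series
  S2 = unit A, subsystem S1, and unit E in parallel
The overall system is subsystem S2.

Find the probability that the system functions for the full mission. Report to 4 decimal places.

0.9996

R(A) = exp(−0.0000120 × 500) = 0.994018
R(B) = exp(−0.000356 × 500) = 0.836942
R(C) = exp(−0.000365 × 500) = 0.833185
R(D) = exp(−0.000482 × 500) = 0.785842
R(E) = exp(−0.000309 × 500) = 0.856843
Series (B, C, and D): 0.836942 × 0.833185 × 0.785842 = 0.547989
Parallel (A, [0.547989], and E): 1 − (1 − 0.994018)(1 − 0.547989)(1 − 0.856843) = 0.9996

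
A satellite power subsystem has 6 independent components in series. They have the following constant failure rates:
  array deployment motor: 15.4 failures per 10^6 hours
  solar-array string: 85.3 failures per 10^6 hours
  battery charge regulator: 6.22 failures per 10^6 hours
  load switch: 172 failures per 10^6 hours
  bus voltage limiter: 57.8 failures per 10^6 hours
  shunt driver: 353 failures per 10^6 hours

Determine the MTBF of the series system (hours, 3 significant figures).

Series of exponential components: λ_sys = Σ λ_i
λ_sys = 0.0000154 + 0.0000853 + 0.00000622 + 0.000172 + 0.0000578 + 0.000353 = 6.8972e-04 /h
MTBF = 1 / λ_sys = 1450 h

1450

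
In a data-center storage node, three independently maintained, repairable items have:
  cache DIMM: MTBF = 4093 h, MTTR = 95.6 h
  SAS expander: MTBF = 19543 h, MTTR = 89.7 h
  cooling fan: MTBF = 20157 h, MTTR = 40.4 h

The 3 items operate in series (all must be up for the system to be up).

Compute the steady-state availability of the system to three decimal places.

0.971

A(cache DIMM) = MTBF/(MTBF+MTTR) = 4093/(4093+95.6) = 0.977176
A(SAS expander) = MTBF/(MTBF+MTTR) = 19543/(19543+89.7) = 0.995431
A(cooling fan) = MTBF/(MTBF+MTTR) = 20157/(20157+40.4) = 0.998000
Series availability: 0.977176 × 0.995431 × 0.998000 = 0.971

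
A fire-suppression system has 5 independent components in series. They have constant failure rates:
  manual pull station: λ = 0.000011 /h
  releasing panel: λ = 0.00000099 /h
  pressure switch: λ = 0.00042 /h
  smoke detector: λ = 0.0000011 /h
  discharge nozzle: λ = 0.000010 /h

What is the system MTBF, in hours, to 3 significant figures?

Series of exponential components: λ_sys = Σ λ_i
λ_sys = 0.000011 + 0.00000099 + 0.00042 + 0.0000011 + 0.000010 = 4.4309e-04 /h
MTBF = 1 / λ_sys = 2260 h

2260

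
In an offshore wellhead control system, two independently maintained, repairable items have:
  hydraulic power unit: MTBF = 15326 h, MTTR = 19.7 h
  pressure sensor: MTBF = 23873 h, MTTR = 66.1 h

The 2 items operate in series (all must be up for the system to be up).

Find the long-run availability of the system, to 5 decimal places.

A(hydraulic power unit) = MTBF/(MTBF+MTTR) = 15326/(15326+19.7) = 0.998716
A(pressure sensor) = MTBF/(MTBF+MTTR) = 23873/(23873+66.1) = 0.997239
Series availability: 0.998716 × 0.997239 = 0.99596

0.99596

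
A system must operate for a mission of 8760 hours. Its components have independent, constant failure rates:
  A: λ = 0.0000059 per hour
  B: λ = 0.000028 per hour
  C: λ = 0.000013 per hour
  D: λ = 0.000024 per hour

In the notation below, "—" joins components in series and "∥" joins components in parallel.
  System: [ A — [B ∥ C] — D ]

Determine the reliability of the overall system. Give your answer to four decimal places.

0.7516

R(A) = exp(−0.0000059 × 8760) = 0.949629
R(B) = exp(−0.000028 × 8760) = 0.782485
R(C) = exp(−0.000013 × 8760) = 0.892365
R(D) = exp(−0.000024 × 8760) = 0.810390
Parallel (B and C): 1 − (1 − 0.782485)(1 − 0.892365) = 0.976588
Series (A, [0.976588], and D): 0.949629 × 0.976588 × 0.810390 = 0.7516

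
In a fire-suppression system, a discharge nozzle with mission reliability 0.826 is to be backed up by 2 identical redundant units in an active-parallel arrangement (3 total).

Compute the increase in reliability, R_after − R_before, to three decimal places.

0.169

R_before = 0.826
R_after = 1 − (1 − 0.826)^3 = 0.995
ΔR = 0.995 − 0.826 = 0.169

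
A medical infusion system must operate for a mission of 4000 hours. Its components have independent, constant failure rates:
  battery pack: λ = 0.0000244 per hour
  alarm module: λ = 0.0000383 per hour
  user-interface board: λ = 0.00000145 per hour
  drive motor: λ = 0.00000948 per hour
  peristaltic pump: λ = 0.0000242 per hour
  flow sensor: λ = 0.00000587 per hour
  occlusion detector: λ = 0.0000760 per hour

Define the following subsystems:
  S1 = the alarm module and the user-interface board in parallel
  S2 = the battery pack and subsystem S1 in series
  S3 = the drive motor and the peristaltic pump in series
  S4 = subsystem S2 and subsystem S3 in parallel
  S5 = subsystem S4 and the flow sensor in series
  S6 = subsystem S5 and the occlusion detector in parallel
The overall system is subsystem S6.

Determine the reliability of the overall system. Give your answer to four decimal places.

R(battery pack) = exp(−0.0000244 × 4000) = 0.907012
R(alarm module) = exp(−0.0000383 × 4000) = 0.857958
R(user-interface board) = exp(−0.00000145 × 4000) = 0.994217
R(drive motor) = exp(−0.00000948 × 4000) = 0.962790
R(peristaltic pump) = exp(−0.0000242 × 4000) = 0.907738
R(flow sensor) = exp(−0.00000587 × 4000) = 0.976794
R(occlusion detector) = exp(−0.0000760 × 4000) = 0.737861
Parallel (alarm module and user-interface board): 1 − (1 − 0.857958)(1 − 0.994217) = 0.999179
Series (battery pack and [0.999179]): 0.907012 × 0.999179 = 0.906267
Series (drive motor and peristaltic pump): 0.962790 × 0.907738 = 0.873961
Parallel ([0.906267] and [0.873961]): 1 − (1 − 0.906267)(1 − 0.873961) = 0.988186
Series ([0.988186] and flow sensor): 0.988186 × 0.976794 = 0.965254
Parallel ([0.965254] and occlusion detector): 1 − (1 − 0.965254)(1 − 0.737861) = 0.9909

0.9909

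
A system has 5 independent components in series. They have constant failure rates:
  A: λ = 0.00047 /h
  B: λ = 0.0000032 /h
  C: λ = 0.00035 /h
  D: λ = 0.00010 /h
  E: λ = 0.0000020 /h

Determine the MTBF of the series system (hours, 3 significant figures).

Series of exponential components: λ_sys = Σ λ_i
λ_sys = 0.00047 + 0.0000032 + 0.00035 + 0.00010 + 0.0000020 = 9.2520e-04 /h
MTBF = 1 / λ_sys = 1080 h

1080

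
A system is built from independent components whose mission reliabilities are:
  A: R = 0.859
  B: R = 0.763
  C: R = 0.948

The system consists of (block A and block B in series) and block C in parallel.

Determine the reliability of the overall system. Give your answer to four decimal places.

0.9821

Series (A and B): 0.859000 × 0.763000 = 0.655417
Parallel ([0.655417] and C): 1 − (1 − 0.655417)(1 − 0.948000) = 0.9821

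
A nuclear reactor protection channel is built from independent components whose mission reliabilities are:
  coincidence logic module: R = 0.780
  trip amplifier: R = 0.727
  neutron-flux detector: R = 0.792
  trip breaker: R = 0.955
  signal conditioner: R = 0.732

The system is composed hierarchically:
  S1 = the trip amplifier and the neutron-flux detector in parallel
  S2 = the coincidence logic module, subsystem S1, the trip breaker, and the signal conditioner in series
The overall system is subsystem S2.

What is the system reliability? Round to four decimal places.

Parallel (trip amplifier and neutron-flux detector): 1 − (1 − 0.727000)(1 − 0.792000) = 0.943216
Series (coincidence logic module, [0.943216], trip breaker, and signal conditioner): 0.780000 × 0.943216 × 0.955000 × 0.732000 = 0.5143

0.5143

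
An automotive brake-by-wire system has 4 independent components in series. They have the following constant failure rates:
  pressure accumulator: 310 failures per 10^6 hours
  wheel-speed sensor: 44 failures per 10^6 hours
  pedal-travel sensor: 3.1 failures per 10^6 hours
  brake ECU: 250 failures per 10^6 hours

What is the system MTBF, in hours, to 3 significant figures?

1650

Series of exponential components: λ_sys = Σ λ_i
λ_sys = 0.00031 + 0.000044 + 0.0000031 + 0.00025 = 6.0710e-04 /h
MTBF = 1 / λ_sys = 1650 h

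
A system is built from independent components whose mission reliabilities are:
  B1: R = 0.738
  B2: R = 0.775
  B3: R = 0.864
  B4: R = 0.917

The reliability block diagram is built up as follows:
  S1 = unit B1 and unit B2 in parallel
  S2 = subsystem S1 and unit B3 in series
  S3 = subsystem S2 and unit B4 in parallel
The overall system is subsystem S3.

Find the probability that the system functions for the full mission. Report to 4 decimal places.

0.9845

Parallel (B1 and B2): 1 − (1 − 0.738000)(1 − 0.775000) = 0.941050
Series ([0.941050] and B3): 0.941050 × 0.864000 = 0.813067
Parallel ([0.813067] and B4): 1 − (1 − 0.813067)(1 − 0.917000) = 0.9845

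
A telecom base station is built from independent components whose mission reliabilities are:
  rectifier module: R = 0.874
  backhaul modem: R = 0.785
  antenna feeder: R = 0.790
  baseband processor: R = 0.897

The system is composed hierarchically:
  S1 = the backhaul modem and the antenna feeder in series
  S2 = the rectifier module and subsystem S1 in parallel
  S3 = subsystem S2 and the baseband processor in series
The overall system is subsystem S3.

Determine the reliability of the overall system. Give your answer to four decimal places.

0.8541

Series (backhaul modem and antenna feeder): 0.785000 × 0.790000 = 0.620150
Parallel (rectifier module and [0.620150]): 1 − (1 − 0.874000)(1 − 0.620150) = 0.952139
Series ([0.952139] and baseband processor): 0.952139 × 0.897000 = 0.8541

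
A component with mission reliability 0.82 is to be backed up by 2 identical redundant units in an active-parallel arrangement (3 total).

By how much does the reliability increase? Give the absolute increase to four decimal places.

R_before = 0.82
R_after = 1 − (1 − 0.82)^3 = 0.9942
ΔR = 0.9942 − 0.82 = 0.1742

0.1742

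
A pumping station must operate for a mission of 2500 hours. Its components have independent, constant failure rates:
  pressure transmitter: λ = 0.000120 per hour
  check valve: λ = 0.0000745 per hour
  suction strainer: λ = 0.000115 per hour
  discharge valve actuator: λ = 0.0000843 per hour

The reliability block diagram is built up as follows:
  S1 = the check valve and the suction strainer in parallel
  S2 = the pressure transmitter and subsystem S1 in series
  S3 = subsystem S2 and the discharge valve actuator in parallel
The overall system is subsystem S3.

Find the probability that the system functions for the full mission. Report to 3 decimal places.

R(pressure transmitter) = exp(−0.000120 × 2500) = 0.74082
R(check valve) = exp(−0.0000745 × 2500) = 0.83007
R(suction strainer) = exp(−0.000115 × 2500) = 0.75014
R(discharge valve actuator) = exp(−0.0000843 × 2500) = 0.80998
Parallel (check valve and suction strainer): 1 − (1 − 0.83007)(1 − 0.75014) = 0.95754
Series (pressure transmitter and [0.95754]): 0.74082 × 0.95754 = 0.70936
Parallel ([0.70936] and discharge valve actuator): 1 − (1 − 0.70936)(1 − 0.80998) = 0.945

0.945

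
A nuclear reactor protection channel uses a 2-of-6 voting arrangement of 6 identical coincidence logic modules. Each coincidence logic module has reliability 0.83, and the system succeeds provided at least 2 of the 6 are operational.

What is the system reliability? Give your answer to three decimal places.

R = Σ_{i=2}^{6} C(6,i) p^i (1−p)^{6−i} with p = 0.83
C(6,2)·0.83^2·0.17^4 = 0.00863
C(6,3)·0.83^3·0.17^3 = 0.05618
C(6,4)·0.83^4·0.17^2 = 0.20573
C(6,5)·0.83^5·0.17^1 = 0.40178
C(6,6)·0.83^6·0.17^0 = 0.32694
Sum = 0.999

0.999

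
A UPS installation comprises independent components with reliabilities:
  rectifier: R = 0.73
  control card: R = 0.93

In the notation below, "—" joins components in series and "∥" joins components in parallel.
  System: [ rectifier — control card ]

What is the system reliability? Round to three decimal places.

Series (rectifier and control card): 0.73000 × 0.93000 = 0.679

0.679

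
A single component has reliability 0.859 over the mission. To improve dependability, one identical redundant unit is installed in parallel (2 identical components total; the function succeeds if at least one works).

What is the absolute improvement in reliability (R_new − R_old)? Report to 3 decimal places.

R_before = 0.859
R_after = 1 − (1 − 0.859)^2 = 0.980
ΔR = 0.980 − 0.859 = 0.121

0.121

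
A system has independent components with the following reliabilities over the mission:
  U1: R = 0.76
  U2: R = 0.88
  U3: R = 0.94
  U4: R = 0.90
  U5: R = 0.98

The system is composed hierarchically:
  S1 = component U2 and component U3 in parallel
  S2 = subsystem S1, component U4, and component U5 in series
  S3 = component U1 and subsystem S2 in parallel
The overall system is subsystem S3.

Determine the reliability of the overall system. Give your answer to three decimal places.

0.970

Parallel (U2 and U3): 1 − (1 − 0.88000)(1 − 0.94000) = 0.99280
Series ([0.99280], U4, and U5): 0.99280 × 0.90000 × 0.98000 = 0.87565
Parallel (U1 and [0.87565]): 1 − (1 − 0.76000)(1 − 0.87565) = 0.970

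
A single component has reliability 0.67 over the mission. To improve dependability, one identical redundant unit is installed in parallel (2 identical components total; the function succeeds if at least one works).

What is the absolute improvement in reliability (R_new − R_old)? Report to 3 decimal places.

R_before = 0.67
R_after = 1 − (1 − 0.67)^2 = 0.891
ΔR = 0.891 − 0.67 = 0.221

0.221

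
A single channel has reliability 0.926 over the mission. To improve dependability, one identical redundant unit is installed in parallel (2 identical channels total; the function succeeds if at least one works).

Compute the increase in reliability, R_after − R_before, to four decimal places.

R_before = 0.926
R_after = 1 − (1 − 0.926)^2 = 0.9945
ΔR = 0.9945 − 0.926 = 0.0685

0.0685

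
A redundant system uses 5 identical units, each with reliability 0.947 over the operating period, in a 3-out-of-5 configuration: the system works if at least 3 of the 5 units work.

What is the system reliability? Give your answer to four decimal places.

0.9986

R = Σ_{i=3}^{5} C(5,i) p^i (1−p)^{5−i} with p = 0.947
C(5,3)·0.947^3·0.053^2 = 0.023856
C(5,4)·0.947^4·0.053^1 = 0.213131
C(5,5)·0.947^5·0.053^0 = 0.761640
Sum = 0.9986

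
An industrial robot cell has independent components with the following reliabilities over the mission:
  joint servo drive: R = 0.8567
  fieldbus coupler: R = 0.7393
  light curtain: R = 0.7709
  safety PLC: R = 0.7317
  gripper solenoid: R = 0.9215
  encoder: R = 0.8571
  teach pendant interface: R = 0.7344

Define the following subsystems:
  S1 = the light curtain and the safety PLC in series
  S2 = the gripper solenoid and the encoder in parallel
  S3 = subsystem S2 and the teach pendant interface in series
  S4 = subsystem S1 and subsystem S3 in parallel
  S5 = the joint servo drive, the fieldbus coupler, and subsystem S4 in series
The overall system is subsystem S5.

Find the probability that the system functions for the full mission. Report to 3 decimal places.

0.558

Series (light curtain and safety PLC): 0.77090 × 0.73170 = 0.56407
Parallel (gripper solenoid and encoder): 1 − (1 − 0.92150)(1 − 0.85710) = 0.98878
Series ([0.98878] and teach pendant interface): 0.98878 × 0.73440 = 0.72616
Parallel ([0.56407] and [0.72616]): 1 − (1 − 0.56407)(1 − 0.72616) = 0.88062
Series (joint servo drive, fieldbus coupler, and [0.88062]): 0.85670 × 0.73930 × 0.88062 = 0.558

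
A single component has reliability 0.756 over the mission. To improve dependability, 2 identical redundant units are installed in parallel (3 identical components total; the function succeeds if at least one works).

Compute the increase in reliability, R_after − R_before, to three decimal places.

R_before = 0.756
R_after = 1 − (1 − 0.756)^3 = 0.985
ΔR = 0.985 − 0.756 = 0.229

0.229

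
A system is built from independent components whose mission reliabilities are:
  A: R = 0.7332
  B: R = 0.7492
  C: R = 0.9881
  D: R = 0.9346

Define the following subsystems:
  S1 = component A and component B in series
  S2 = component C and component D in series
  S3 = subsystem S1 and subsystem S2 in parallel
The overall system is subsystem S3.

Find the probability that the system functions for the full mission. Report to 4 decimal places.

0.9655

Series (A and B): 0.733200 × 0.749200 = 0.549313
Series (C and D): 0.988100 × 0.934600 = 0.923478
Parallel ([0.549313] and [0.923478]): 1 − (1 − 0.549313)(1 − 0.923478) = 0.9655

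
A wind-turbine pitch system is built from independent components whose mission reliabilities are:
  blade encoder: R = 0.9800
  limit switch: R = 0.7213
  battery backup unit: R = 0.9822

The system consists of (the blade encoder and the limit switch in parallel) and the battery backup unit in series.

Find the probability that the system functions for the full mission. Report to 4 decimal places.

0.9767

Parallel (blade encoder and limit switch): 1 − (1 − 0.980000)(1 − 0.721300) = 0.994426
Series ([0.994426] and battery backup unit): 0.994426 × 0.982200 = 0.9767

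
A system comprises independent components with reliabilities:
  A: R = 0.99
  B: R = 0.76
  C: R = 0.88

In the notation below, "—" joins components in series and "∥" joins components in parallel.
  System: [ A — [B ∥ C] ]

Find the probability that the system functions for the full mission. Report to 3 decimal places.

Parallel (B and C): 1 − (1 − 0.76000)(1 − 0.88000) = 0.97120
Series (A and [0.97120]): 0.99000 × 0.97120 = 0.961

0.961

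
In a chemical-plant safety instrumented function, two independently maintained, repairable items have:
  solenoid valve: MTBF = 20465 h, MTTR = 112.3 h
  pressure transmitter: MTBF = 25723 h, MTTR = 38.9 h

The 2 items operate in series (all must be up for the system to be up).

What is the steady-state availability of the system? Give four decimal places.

0.9930

A(solenoid valve) = MTBF/(MTBF+MTTR) = 20465/(20465+112.3) = 0.994543
A(pressure transmitter) = MTBF/(MTBF+MTTR) = 25723/(25723+38.9) = 0.998490
Series availability: 0.994543 × 0.998490 = 0.9930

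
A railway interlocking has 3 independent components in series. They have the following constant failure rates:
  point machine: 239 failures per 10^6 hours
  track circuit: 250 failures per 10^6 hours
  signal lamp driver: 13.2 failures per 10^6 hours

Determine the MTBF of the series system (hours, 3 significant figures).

1990

Series of exponential components: λ_sys = Σ λ_i
λ_sys = 0.000239 + 0.000250 + 0.0000132 = 5.0220e-04 /h
MTBF = 1 / λ_sys = 1990 h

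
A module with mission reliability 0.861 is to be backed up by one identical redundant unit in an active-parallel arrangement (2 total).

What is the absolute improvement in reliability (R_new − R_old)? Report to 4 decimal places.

0.1197

R_before = 0.861
R_after = 1 − (1 − 0.861)^2 = 0.9807
ΔR = 0.9807 − 0.861 = 0.1197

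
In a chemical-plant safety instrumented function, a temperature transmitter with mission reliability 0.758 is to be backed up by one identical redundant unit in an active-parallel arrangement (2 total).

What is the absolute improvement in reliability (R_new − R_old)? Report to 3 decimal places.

0.183

R_before = 0.758
R_after = 1 − (1 − 0.758)^2 = 0.941
ΔR = 0.941 − 0.758 = 0.183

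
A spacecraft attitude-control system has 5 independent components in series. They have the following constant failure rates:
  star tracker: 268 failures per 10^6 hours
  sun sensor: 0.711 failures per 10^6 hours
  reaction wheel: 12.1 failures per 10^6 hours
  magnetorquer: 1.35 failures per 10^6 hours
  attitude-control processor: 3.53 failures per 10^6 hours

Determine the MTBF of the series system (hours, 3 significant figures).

Series of exponential components: λ_sys = Σ λ_i
λ_sys = 0.000268 + 0.000000711 + 0.0000121 + 0.00000135 + 0.00000353 = 2.8569e-04 /h
MTBF = 1 / λ_sys = 3500 h

3500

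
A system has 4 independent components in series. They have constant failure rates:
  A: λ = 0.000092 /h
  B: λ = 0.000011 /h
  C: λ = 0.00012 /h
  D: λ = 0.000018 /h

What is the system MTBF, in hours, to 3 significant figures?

4150

Series of exponential components: λ_sys = Σ λ_i
λ_sys = 0.000092 + 0.000011 + 0.00012 + 0.000018 = 2.4100e-04 /h
MTBF = 1 / λ_sys = 4150 h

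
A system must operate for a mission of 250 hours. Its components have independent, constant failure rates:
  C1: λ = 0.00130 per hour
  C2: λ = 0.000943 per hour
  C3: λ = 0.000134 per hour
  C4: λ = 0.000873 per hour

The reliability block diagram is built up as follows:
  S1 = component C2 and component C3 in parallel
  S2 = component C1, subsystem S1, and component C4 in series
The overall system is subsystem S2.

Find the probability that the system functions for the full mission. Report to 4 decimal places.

R(C1) = exp(−0.00130 × 250) = 0.722527
R(C2) = exp(−0.000943 × 250) = 0.789978
R(C3) = exp(−0.000134 × 250) = 0.967055
R(C4) = exp(−0.000873 × 250) = 0.803924
Parallel (C2 and C3): 1 − (1 − 0.789978)(1 − 0.967055) = 0.993081
Series (C1, [0.993081], and C4): 0.722527 × 0.993081 × 0.803924 = 0.5768

0.5768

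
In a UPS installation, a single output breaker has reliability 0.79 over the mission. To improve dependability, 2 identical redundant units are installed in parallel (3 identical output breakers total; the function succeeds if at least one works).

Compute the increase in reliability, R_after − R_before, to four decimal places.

0.2007

R_before = 0.79
R_after = 1 − (1 − 0.79)^3 = 0.9907
ΔR = 0.9907 − 0.79 = 0.2007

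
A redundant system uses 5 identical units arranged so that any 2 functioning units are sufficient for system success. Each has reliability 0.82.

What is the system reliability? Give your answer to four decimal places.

0.9955

R = Σ_{i=2}^{5} C(5,i) p^i (1−p)^{5−i} with p = 0.82
C(5,2)·0.82^2·0.18^3 = 0.039214
C(5,3)·0.82^3·0.18^2 = 0.178643
C(5,4)·0.82^4·0.18^1 = 0.406910
C(5,5)·0.82^5·0.18^0 = 0.370740
Sum = 0.9955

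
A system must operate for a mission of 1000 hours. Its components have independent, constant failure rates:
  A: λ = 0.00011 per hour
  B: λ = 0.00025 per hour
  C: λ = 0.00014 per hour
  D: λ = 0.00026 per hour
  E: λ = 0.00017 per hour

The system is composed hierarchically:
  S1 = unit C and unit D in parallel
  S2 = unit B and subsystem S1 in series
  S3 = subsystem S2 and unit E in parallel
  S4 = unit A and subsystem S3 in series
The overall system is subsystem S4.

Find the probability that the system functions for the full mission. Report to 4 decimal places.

R(A) = exp(−0.00011 × 1000) = 0.895834
R(B) = exp(−0.00025 × 1000) = 0.778801
R(C) = exp(−0.00014 × 1000) = 0.869358
R(D) = exp(−0.00026 × 1000) = 0.771052
R(E) = exp(−0.00017 × 1000) = 0.843665
Parallel (C and D): 1 − (1 − 0.869358)(1 − 0.771052) = 0.970090
Series (B and [0.970090]): 0.778801 × 0.970090 = 0.755507
Parallel ([0.755507] and E): 1 − (1 − 0.755507)(1 − 0.843665) = 0.961777
Series (A and [0.961777]): 0.895834 × 0.961777 = 0.8616

0.8616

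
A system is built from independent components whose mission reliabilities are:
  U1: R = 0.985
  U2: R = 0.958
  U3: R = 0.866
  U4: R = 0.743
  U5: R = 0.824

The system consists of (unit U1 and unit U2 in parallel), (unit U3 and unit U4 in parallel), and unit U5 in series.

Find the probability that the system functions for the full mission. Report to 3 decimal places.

0.795

Parallel (U1 and U2): 1 − (1 − 0.98500)(1 − 0.95800) = 0.99937
Parallel (U3 and U4): 1 − (1 − 0.86600)(1 − 0.74300) = 0.96556
Series ([0.99937], [0.96556], and U5): 0.99937 × 0.96556 × 0.82400 = 0.795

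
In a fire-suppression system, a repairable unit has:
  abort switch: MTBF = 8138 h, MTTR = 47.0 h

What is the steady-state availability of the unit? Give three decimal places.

A(abort switch) = MTBF/(MTBF+MTTR) = 8138/(8138+47.0) = 0.994

0.994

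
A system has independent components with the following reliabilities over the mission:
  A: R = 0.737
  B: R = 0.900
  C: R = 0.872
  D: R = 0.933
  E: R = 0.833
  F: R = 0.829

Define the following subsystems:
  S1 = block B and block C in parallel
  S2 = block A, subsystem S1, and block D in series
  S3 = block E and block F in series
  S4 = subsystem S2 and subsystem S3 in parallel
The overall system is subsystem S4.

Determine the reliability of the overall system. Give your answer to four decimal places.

Parallel (B and C): 1 − (1 − 0.900000)(1 − 0.872000) = 0.987200
Series (A, [0.987200], and D): 0.737000 × 0.987200 × 0.933000 = 0.678819
Series (E and F): 0.833000 × 0.829000 = 0.690557
Parallel ([0.678819] and [0.690557]): 1 − (1 − 0.678819)(1 − 0.690557) = 0.9006

0.9006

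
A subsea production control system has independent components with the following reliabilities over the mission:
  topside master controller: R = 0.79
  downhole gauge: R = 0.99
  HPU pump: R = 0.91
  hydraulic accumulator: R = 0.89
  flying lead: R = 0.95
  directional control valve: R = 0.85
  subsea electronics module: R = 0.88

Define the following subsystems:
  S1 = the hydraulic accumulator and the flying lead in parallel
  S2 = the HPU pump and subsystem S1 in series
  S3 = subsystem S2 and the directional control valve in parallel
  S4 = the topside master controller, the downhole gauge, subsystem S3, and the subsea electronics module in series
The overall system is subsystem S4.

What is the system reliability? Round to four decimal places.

Parallel (hydraulic accumulator and flying lead): 1 − (1 − 0.890000)(1 − 0.950000) = 0.994500
Series (HPU pump and [0.994500]): 0.910000 × 0.994500 = 0.904995
Parallel ([0.904995] and directional control valve): 1 − (1 − 0.904995)(1 − 0.850000) = 0.985749
Series (topside master controller, downhole gauge, [0.985749], and subsea electronics module): 0.790000 × 0.990000 × 0.985749 × 0.880000 = 0.6784

0.6784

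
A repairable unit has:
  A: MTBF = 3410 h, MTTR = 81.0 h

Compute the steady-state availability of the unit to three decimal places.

0.977

A(A) = MTBF/(MTBF+MTTR) = 3410/(3410+81.0) = 0.977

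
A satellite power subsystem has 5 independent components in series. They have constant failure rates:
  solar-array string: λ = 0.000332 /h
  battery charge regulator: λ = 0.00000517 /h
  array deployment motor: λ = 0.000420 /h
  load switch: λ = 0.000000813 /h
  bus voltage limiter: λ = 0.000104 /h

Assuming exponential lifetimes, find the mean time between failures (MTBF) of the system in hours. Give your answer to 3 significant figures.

Series of exponential components: λ_sys = Σ λ_i
λ_sys = 0.000332 + 0.00000517 + 0.000420 + 0.000000813 + 0.000104 = 8.6198e-04 /h
MTBF = 1 / λ_sys = 1160 h

1160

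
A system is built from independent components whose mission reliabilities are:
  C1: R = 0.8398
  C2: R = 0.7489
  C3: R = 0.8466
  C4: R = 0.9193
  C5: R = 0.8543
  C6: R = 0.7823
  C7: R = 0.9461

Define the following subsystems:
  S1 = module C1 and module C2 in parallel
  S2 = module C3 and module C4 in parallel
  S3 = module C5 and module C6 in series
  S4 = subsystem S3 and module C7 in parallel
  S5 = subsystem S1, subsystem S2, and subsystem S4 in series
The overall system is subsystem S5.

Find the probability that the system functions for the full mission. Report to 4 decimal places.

Parallel (C1 and C2): 1 − (1 − 0.839800)(1 − 0.748900) = 0.959774
Parallel (C3 and C4): 1 − (1 − 0.846600)(1 − 0.919300) = 0.987621
Series (C5 and C6): 0.854300 × 0.782300 = 0.668319
Parallel ([0.668319] and C7): 1 − (1 − 0.668319)(1 − 0.946100) = 0.982122
Series ([0.959774], [0.987621], and [0.982122]): 0.959774 × 0.987621 × 0.982122 = 0.9309

0.9309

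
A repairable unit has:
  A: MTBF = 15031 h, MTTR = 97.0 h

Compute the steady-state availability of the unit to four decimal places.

0.9936

A(A) = MTBF/(MTBF+MTTR) = 15031/(15031+97.0) = 0.9936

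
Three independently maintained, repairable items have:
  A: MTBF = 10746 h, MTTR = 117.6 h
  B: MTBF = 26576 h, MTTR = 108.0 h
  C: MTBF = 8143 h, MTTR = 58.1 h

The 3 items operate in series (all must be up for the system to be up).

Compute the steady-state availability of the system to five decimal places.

A(A) = MTBF/(MTBF+MTTR) = 10746/(10746+117.6) = 0.989175
A(B) = MTBF/(MTBF+MTTR) = 26576/(26576+108.0) = 0.995953
A(C) = MTBF/(MTBF+MTTR) = 8143/(8143+58.1) = 0.992916
Series availability: 0.989175 × 0.995953 × 0.992916 = 0.97819

0.97819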